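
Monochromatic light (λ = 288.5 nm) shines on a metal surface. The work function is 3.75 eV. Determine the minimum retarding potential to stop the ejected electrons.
0.5475 V

The stopping potential V_s satisfies: eV_s = KE_max

First, find KE_max using Einstein's equation:
E_photon = hc/λ = 4.2975 eV
KE_max = E_photon - φ = 4.2975 - 3.75 = 0.5475 eV

Since eV_s = KE_max:
V_s = KE_max/e = 0.5475 V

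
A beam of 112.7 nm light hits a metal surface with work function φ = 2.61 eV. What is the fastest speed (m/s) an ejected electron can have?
1.7181e+06 m/s

First, find the maximum kinetic energy:
E_photon = hc/λ = 11.0013 eV
KE_max = E_photon - φ = 11.0013 - 2.61 = 8.3913 eV

Convert to Joules: KE_max = 8.3913 × 1.602×10⁻¹⁹ J = 1.3444e-18 J

Then use KE = ½mv² to find velocity:
v = √(2·KE/m) = √(2 × 1.3444e-18 J / 9.109e-31 kg)
v = 1.7181e+06 m/s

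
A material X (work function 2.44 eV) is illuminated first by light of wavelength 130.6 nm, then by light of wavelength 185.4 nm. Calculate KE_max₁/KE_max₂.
1.6607

Using Einstein's equation: KE_max = hc/λ - φ

For λ₁ = 130.6 nm:
E₁ = hc/λ₁ = 9.4934 eV
KE₁ = E₁ - φ = 9.4934 - 2.44 = 7.0534 eV

For λ₂ = 185.4 nm:
E₂ = hc/λ₂ = 6.6874 eV
KE₂ = E₂ - φ = 6.6874 - 2.44 = 4.2474 eV

Ratio: KE₁/KE₂ = 7.0534/4.2474 = 1.6607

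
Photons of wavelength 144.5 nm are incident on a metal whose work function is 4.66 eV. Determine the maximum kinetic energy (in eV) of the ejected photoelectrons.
3.9202 eV

Using Einstein's photoelectric equation: KE_max = hf - φ = hc/λ - φ

First, calculate the photon energy:
E_photon = hc/λ = (6.626×10⁻³⁴ J·s)(3×10⁸ m/s) / (144.5×10⁻⁹ m)
E_photon = 8.5802 eV

Then, the maximum kinetic energy:
KE_max = E_photon - φ = 8.5802 eV - 4.66 eV = 3.9202 eV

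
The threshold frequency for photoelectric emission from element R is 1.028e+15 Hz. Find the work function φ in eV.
4.25 eV

At the threshold frequency, photon energy equals work function:
φ = hf₀

Calculating:
φ = (6.626×10⁻³⁴ J·s)(1.028e+15 Hz)
φ = 4.25 eV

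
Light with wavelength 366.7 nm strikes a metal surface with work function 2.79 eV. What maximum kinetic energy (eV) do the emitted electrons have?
0.5911 eV

Using Einstein's photoelectric equation: KE_max = hf - φ = hc/λ - φ

First, calculate the photon energy:
E_photon = hc/λ = (6.626×10⁻³⁴ J·s)(3×10⁸ m/s) / (366.7×10⁻⁹ m)
E_photon = 3.3811 eV

Then, the maximum kinetic energy:
KE_max = E_photon - φ = 3.3811 eV - 2.79 eV = 0.5911 eV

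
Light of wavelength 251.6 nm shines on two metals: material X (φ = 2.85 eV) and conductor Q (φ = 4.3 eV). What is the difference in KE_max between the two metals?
1.4500 eV

Using KE_max = hc/λ - φ for each metal:

Photon energy: E = hc/λ = 4.9278 eV

For material X (φ₁ = 2.85 eV):
KE₁ = E - φ₁ = 4.9278 - 2.85 = 2.0778 eV

For conductor Q (φ₂ = 4.3 eV):
KE₂ = E - φ₂ = 4.9278 - 4.3 = 0.6278 eV

Difference:
ΔKE = KE₁ - KE₂ = 2.0778 - 0.6278 = 1.4500 eV

Note: The difference equals the difference in work functions: 4.3 - 2.85 = 1.45 eV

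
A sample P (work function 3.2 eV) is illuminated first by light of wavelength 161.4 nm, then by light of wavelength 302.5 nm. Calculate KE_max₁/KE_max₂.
4.9872

Using Einstein's equation: KE_max = hc/λ - φ

For λ₁ = 161.4 nm:
E₁ = hc/λ₁ = 7.6818 eV
KE₁ = E₁ - φ = 7.6818 - 3.2 = 4.4818 eV

For λ₂ = 302.5 nm:
E₂ = hc/λ₂ = 4.0987 eV
KE₂ = E₂ - φ = 4.0987 - 3.2 = 0.8987 eV

Ratio: KE₁/KE₂ = 4.4818/0.8987 = 4.9872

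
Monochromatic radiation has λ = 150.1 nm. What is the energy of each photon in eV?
8.2601 eV

Using E = hf = hc/λ:

E = hc/λ = (6.626×10⁻³⁴ J·s)(3×10⁸ m/s) / (150.1×10⁻⁹ m)
E = 8.2601 eV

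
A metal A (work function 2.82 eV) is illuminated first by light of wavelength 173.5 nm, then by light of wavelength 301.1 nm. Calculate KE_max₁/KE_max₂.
3.3336

Using Einstein's equation: KE_max = hc/λ - φ

For λ₁ = 173.5 nm:
E₁ = hc/λ₁ = 7.1461 eV
KE₁ = E₁ - φ = 7.1461 - 2.82 = 4.3261 eV

For λ₂ = 301.1 nm:
E₂ = hc/λ₂ = 4.1177 eV
KE₂ = E₂ - φ = 4.1177 - 2.82 = 1.2977 eV

Ratio: KE₁/KE₂ = 4.3261/1.2977 = 3.3336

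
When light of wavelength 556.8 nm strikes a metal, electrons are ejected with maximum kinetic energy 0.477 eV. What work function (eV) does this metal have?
1.75 eV

From Einstein's photoelectric equation: KE_max = hf - φ = hc/λ - φ

Rearranging for φ:
φ = hc/λ - KE_max

Calculate photon energy:
E_photon = hc/λ = 2.2267 eV

Therefore:
φ = 2.2267 - 0.477 = 1.75 eV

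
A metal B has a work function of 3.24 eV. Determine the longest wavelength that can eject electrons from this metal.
382.67 nm

The threshold wavelength is when the photon energy equals the work function:
hc/λ₀ = φ

Solving for λ₀:
λ₀ = hc/φ = (6.626×10⁻³⁴ J·s)(3×10⁸ m/s) / (3.24 eV × 1.602×10⁻¹⁹ J/eV)
λ₀ = 382.67 nm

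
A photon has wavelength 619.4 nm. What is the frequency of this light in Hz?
4.8400e+14 Hz

Using the wave equation: c = fλ

Solving for frequency:
f = c/λ = (3×10⁸ m/s) / (619.4×10⁻⁹ m)
f = 4.8400e+14 Hz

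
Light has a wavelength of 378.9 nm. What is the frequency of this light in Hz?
7.9122e+14 Hz

Using the wave equation: c = fλ

Solving for frequency:
f = c/λ = (3×10⁸ m/s) / (378.9×10⁻⁹ m)
f = 7.9122e+14 Hz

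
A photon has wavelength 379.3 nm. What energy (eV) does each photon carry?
3.2688 eV

Using E = hf = hc/λ:

E = hc/λ = (6.626×10⁻³⁴ J·s)(3×10⁸ m/s) / (379.3×10⁻⁹ m)
E = 3.2688 eV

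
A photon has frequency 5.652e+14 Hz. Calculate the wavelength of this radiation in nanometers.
530.42 nm

Using the wave equation: c = fλ

Solving for wavelength:
λ = c/f = (3×10⁸ m/s) / (5.652e+14 Hz)
λ = 530.42 nm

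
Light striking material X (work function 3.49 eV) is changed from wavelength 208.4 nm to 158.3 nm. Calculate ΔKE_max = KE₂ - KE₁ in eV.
1.8829 eV

Using Einstein's equation: KE_max = hc/λ - φ

For λ₁ = 208.4 nm:
KE₁ = hc/λ₁ - φ = 5.9493 - 3.49 = 2.4593 eV

For λ₂ = 158.3 nm:
KE₂ = hc/λ₂ - φ = 7.8322 - 3.49 = 4.3422 eV

Change in KE:
ΔKE = KE₂ - KE₁ = 4.3422 - 2.4593 = 1.8829 eV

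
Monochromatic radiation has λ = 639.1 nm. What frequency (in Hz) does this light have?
4.6909e+14 Hz

Using the wave equation: c = fλ

Solving for frequency:
f = c/λ = (3×10⁸ m/s) / (639.1×10⁻⁹ m)
f = 4.6909e+14 Hz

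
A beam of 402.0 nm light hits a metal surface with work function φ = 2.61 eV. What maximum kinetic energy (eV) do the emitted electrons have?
0.4742 eV

Using Einstein's photoelectric equation: KE_max = hf - φ = hc/λ - φ

First, calculate the photon energy:
E_photon = hc/λ = (6.626×10⁻³⁴ J·s)(3×10⁸ m/s) / (402.0×10⁻⁹ m)
E_photon = 3.0842 eV

Then, the maximum kinetic energy:
KE_max = E_photon - φ = 3.0842 eV - 2.61 eV = 0.4742 eV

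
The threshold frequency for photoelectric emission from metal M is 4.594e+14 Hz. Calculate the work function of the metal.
1.90 eV

At the threshold frequency, photon energy equals work function:
φ = hf₀

Calculating:
φ = (6.626×10⁻³⁴ J·s)(4.594e+14 Hz)
φ = 1.90 eV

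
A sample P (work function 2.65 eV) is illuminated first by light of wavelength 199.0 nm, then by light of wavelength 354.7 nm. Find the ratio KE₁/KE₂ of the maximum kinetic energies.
4.2348

Using Einstein's equation: KE_max = hc/λ - φ

For λ₁ = 199.0 nm:
E₁ = hc/λ₁ = 6.2304 eV
KE₁ = E₁ - φ = 6.2304 - 2.65 = 3.5804 eV

For λ₂ = 354.7 nm:
E₂ = hc/λ₂ = 3.4955 eV
KE₂ = E₂ - φ = 3.4955 - 2.65 = 0.8455 eV

Ratio: KE₁/KE₂ = 3.5804/0.8455 = 4.2348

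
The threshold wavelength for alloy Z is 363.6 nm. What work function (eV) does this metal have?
3.41 eV

At the threshold wavelength, photon energy equals work function:
φ = hc/λ₀

Calculating:
φ = (6.626×10⁻³⁴ J·s)(3×10⁸ m/s) / (363.6×10⁻⁹ m)
φ = 3.41 eV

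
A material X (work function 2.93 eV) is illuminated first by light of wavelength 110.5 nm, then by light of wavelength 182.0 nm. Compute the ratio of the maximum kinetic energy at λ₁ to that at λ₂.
2.1354

Using Einstein's equation: KE_max = hc/λ - φ

For λ₁ = 110.5 nm:
E₁ = hc/λ₁ = 11.2203 eV
KE₁ = E₁ - φ = 11.2203 - 2.93 = 8.2903 eV

For λ₂ = 182.0 nm:
E₂ = hc/λ₂ = 6.8123 eV
KE₂ = E₂ - φ = 6.8123 - 2.93 = 3.8823 eV

Ratio: KE₁/KE₂ = 8.2903/3.8823 = 2.1354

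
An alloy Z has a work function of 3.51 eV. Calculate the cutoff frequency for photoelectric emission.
8.4871e+14 Hz

The threshold frequency is when the photon energy equals the work function:
hf₀ = φ

Solving for f₀:
f₀ = φ/h = (3.51 eV × 1.602×10⁻¹⁹ J/eV) / (6.626×10⁻³⁴ J·s)
f₀ = 8.4871e+14 Hz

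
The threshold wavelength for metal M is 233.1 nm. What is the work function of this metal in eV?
5.32 eV

At the threshold wavelength, photon energy equals work function:
φ = hc/λ₀

Calculating:
φ = (6.626×10⁻³⁴ J·s)(3×10⁸ m/s) / (233.1×10⁻⁹ m)
φ = 5.32 eV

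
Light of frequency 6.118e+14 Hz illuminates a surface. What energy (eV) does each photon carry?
2.5302 eV

Using E = hf:

E = hf = (6.626×10⁻³⁴ J·s)(6.118e+14 Hz)
E = 2.5302 eV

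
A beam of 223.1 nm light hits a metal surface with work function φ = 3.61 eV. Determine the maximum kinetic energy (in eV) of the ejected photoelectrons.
1.9473 eV

Using Einstein's photoelectric equation: KE_max = hf - φ = hc/λ - φ

First, calculate the photon energy:
E_photon = hc/λ = (6.626×10⁻³⁴ J·s)(3×10⁸ m/s) / (223.1×10⁻⁹ m)
E_photon = 5.5573 eV

Then, the maximum kinetic energy:
KE_max = E_photon - φ = 5.5573 eV - 3.61 eV = 1.9473 eV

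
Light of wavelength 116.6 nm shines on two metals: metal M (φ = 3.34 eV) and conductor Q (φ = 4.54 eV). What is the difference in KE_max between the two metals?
1.2000 eV

Using KE_max = hc/λ - φ for each metal:

Photon energy: E = hc/λ = 10.6333 eV

For metal M (φ₁ = 3.34 eV):
KE₁ = E - φ₁ = 10.6333 - 3.34 = 7.2933 eV

For conductor Q (φ₂ = 4.54 eV):
KE₂ = E - φ₂ = 10.6333 - 4.54 = 6.0933 eV

Difference:
ΔKE = KE₁ - KE₂ = 7.2933 - 6.0933 = 1.2000 eV

Note: The difference equals the difference in work functions: 4.54 - 3.34 = 1.20 eV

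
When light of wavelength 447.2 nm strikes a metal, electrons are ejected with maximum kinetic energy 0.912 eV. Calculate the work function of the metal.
1.86 eV

From Einstein's photoelectric equation: KE_max = hf - φ = hc/λ - φ

Rearranging for φ:
φ = hc/λ - KE_max

Calculate photon energy:
E_photon = hc/λ = 2.7725 eV

Therefore:
φ = 2.7725 - 0.912 = 1.86 eV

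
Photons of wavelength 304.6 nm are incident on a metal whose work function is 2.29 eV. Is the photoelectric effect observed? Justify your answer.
Yes

For photoemission, the photon energy must exceed the work function.

Photon energy: E = hc/λ = 4.0704 eV
Work function: φ = 2.29 eV

Since E_photon (4.0704 eV) > φ (2.29 eV), photoemission WILL occur.
The threshold wavelength is λ₀ = hc/φ = 541.4 nm.
Since 304.6 nm < 541.4 nm, the light has sufficient energy.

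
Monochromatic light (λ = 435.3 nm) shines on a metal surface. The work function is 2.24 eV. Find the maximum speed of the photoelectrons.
4.6256e+05 m/s

First, find the maximum kinetic energy:
E_photon = hc/λ = 2.8482 eV
KE_max = E_photon - φ = 2.8482 - 2.24 = 0.6082 eV

Convert to Joules: KE_max = 0.6082 × 1.602×10⁻¹⁹ J = 9.7452e-20 J

Then use KE = ½mv² to find velocity:
v = √(2·KE/m) = √(2 × 9.7452e-20 J / 9.109e-31 kg)
v = 4.6256e+05 m/s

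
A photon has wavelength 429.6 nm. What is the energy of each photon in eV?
2.8860 eV

Using E = hf = hc/λ:

E = hc/λ = (6.626×10⁻³⁴ J·s)(3×10⁸ m/s) / (429.6×10⁻⁹ m)
E = 2.8860 eV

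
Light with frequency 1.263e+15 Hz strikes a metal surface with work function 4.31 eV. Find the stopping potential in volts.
0.9133 V

The stopping potential V_s satisfies: eV_s = KE_max

First, find KE_max using Einstein's equation:
E_photon = hf = (6.626×10⁻³⁴ J·s)(1.263e+15 Hz) = 5.2233 eV
KE_max = E_photon - φ = 5.2233 - 4.31 = 0.9133 eV

Since eV_s = KE_max:
V_s = KE_max/e = 0.9133 V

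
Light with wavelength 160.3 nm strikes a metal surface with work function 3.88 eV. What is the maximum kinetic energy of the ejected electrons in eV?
3.8545 eV

Using Einstein's photoelectric equation: KE_max = hf - φ = hc/λ - φ

First, calculate the photon energy:
E_photon = hc/λ = (6.626×10⁻³⁴ J·s)(3×10⁸ m/s) / (160.3×10⁻⁹ m)
E_photon = 7.7345 eV

Then, the maximum kinetic energy:
KE_max = E_photon - φ = 7.7345 eV - 3.88 eV = 3.8545 eV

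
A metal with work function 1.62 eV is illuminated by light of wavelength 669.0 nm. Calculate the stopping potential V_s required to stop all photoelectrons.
0.2333 V

The stopping potential V_s satisfies: eV_s = KE_max

First, find KE_max using Einstein's equation:
E_photon = hc/λ = 1.8533 eV
KE_max = E_photon - φ = 1.8533 - 1.62 = 0.2333 eV

Since eV_s = KE_max:
V_s = KE_max/e = 0.2333 V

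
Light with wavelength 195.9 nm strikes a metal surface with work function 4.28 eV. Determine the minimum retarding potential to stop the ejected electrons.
2.0490 V

The stopping potential V_s satisfies: eV_s = KE_max

First, find KE_max using Einstein's equation:
E_photon = hc/λ = 6.3290 eV
KE_max = E_photon - φ = 6.3290 - 4.28 = 2.0490 eV

Since eV_s = KE_max:
V_s = KE_max/e = 2.0490 V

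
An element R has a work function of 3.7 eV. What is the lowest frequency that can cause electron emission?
8.9466e+14 Hz

The threshold frequency is when the photon energy equals the work function:
hf₀ = φ

Solving for f₀:
f₀ = φ/h = (3.7 eV × 1.602×10⁻¹⁹ J/eV) / (6.626×10⁻³⁴ J·s)
f₀ = 8.9466e+14 Hz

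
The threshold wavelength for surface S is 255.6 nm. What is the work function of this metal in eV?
4.85 eV

At the threshold wavelength, photon energy equals work function:
φ = hc/λ₀

Calculating:
φ = (6.626×10⁻³⁴ J·s)(3×10⁸ m/s) / (255.6×10⁻⁹ m)
φ = 4.85 eV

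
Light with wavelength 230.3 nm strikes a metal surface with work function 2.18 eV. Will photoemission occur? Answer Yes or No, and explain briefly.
Yes

For photoemission, the photon energy must exceed the work function.

Photon energy: E = hc/λ = 5.3836 eV
Work function: φ = 2.18 eV

Since E_photon (5.3836 eV) > φ (2.18 eV), photoemission WILL occur.
The threshold wavelength is λ₀ = hc/φ = 568.7 nm.
Since 230.3 nm < 568.7 nm, the light has sufficient energy.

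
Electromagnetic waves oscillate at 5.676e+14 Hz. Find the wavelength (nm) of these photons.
528.18 nm

Using the wave equation: c = fλ

Solving for wavelength:
λ = c/f = (3×10⁸ m/s) / (5.676e+14 Hz)
λ = 528.18 nm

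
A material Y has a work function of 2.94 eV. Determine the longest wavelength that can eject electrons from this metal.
421.71 nm

The threshold wavelength is when the photon energy equals the work function:
hc/λ₀ = φ

Solving for λ₀:
λ₀ = hc/φ = (6.626×10⁻³⁴ J·s)(3×10⁸ m/s) / (2.94 eV × 1.602×10⁻¹⁹ J/eV)
λ₀ = 421.71 nm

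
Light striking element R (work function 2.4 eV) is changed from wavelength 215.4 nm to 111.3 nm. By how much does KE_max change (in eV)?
5.3836 eV

Using Einstein's equation: KE_max = hc/λ - φ

For λ₁ = 215.4 nm:
KE₁ = hc/λ₁ - φ = 5.7560 - 2.4 = 3.3560 eV

For λ₂ = 111.3 nm:
KE₂ = hc/λ₂ - φ = 11.1396 - 2.4 = 8.7396 eV

Change in KE:
ΔKE = KE₂ - KE₁ = 8.7396 - 3.3560 = 5.3836 eV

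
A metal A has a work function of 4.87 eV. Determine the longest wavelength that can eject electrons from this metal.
254.59 nm

The threshold wavelength is when the photon energy equals the work function:
hc/λ₀ = φ

Solving for λ₀:
λ₀ = hc/φ = (6.626×10⁻³⁴ J·s)(3×10⁸ m/s) / (4.87 eV × 1.602×10⁻¹⁹ J/eV)
λ₀ = 254.59 nm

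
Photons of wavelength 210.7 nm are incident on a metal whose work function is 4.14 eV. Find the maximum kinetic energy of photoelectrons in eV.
1.7444 eV

Using Einstein's photoelectric equation: KE_max = hf - φ = hc/λ - φ

First, calculate the photon energy:
E_photon = hc/λ = (6.626×10⁻³⁴ J·s)(3×10⁸ m/s) / (210.7×10⁻⁹ m)
E_photon = 5.8844 eV

Then, the maximum kinetic energy:
KE_max = E_photon - φ = 5.8844 eV - 4.14 eV = 1.7444 eV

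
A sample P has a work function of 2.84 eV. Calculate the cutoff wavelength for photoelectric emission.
436.56 nm

The threshold wavelength is when the photon energy equals the work function:
hc/λ₀ = φ

Solving for λ₀:
λ₀ = hc/φ = (6.626×10⁻³⁴ J·s)(3×10⁸ m/s) / (2.84 eV × 1.602×10⁻¹⁹ J/eV)
λ₀ = 436.56 nm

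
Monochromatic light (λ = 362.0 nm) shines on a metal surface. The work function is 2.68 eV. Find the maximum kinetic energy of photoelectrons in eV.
0.7450 eV

Using Einstein's photoelectric equation: KE_max = hf - φ = hc/λ - φ

First, calculate the photon energy:
E_photon = hc/λ = (6.626×10⁻³⁴ J·s)(3×10⁸ m/s) / (362.0×10⁻⁹ m)
E_photon = 3.4250 eV

Then, the maximum kinetic energy:
KE_max = E_photon - φ = 3.4250 eV - 2.68 eV = 0.7450 eV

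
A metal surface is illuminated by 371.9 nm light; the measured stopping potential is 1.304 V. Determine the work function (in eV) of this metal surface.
2.03 eV

The stopping potential gives the maximum kinetic energy: KE_max = eV_s = 1.304 eV

From Einstein's photoelectric equation: KE_max = hc/λ - φ
Rearranging: φ = hc/λ - KE_max

Calculate photon energy:
E_photon = hc/λ = (6.626×10⁻³⁴ J·s)(3×10⁸ m/s) / (371.9×10⁻⁹ m) = 3.3338 eV

Therefore:
φ = 3.3338 - 1.304 = 2.03 eV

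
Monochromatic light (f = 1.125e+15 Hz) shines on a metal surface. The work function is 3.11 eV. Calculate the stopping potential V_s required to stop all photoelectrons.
1.5426 V

The stopping potential V_s satisfies: eV_s = KE_max

First, find KE_max using Einstein's equation:
E_photon = hf = (6.626×10⁻³⁴ J·s)(1.125e+15 Hz) = 4.6526 eV
KE_max = E_photon - φ = 4.6526 - 3.11 = 1.5426 eV

Since eV_s = KE_max:
V_s = KE_max/e = 1.5426 V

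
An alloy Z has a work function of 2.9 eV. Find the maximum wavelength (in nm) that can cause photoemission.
427.53 nm

The threshold wavelength is when the photon energy equals the work function:
hc/λ₀ = φ

Solving for λ₀:
λ₀ = hc/φ = (6.626×10⁻³⁴ J·s)(3×10⁸ m/s) / (2.9 eV × 1.602×10⁻¹⁹ J/eV)
λ₀ = 427.53 nm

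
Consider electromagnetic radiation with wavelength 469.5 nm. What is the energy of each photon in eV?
2.6408 eV

Using E = hf = hc/λ:

E = hc/λ = (6.626×10⁻³⁴ J·s)(3×10⁸ m/s) / (469.5×10⁻⁹ m)
E = 2.6408 eV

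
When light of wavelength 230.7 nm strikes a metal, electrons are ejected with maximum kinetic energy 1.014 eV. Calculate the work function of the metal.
4.36 eV

From Einstein's photoelectric equation: KE_max = hf - φ = hc/λ - φ

Rearranging for φ:
φ = hc/λ - KE_max

Calculate photon energy:
E_photon = hc/λ = 5.3743 eV

Therefore:
φ = 5.3743 - 1.014 = 4.36 eV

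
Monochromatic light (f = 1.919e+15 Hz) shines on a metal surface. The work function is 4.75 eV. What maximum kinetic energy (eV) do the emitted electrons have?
3.1863 eV

Using Einstein's photoelectric equation: KE_max = hf - φ

First, calculate the photon energy:
E_photon = hf = (6.626×10⁻³⁴ J·s)(1.919e+15 Hz)
E_photon = 7.9363 eV

Then, the maximum kinetic energy:
KE_max = E_photon - φ = 7.9363 eV - 4.75 eV = 3.1863 eV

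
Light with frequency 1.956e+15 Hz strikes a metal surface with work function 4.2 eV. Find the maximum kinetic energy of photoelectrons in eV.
3.8894 eV

Using Einstein's photoelectric equation: KE_max = hf - φ

First, calculate the photon energy:
E_photon = hf = (6.626×10⁻³⁴ J·s)(1.956e+15 Hz)
E_photon = 8.0894 eV

Then, the maximum kinetic energy:
KE_max = E_photon - φ = 8.0894 eV - 4.2 eV = 3.8894 eV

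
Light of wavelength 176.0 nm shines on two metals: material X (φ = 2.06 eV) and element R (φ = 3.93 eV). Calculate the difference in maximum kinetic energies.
1.8700 eV

Using KE_max = hc/λ - φ for each metal:

Photon energy: E = hc/λ = 7.0446 eV

For material X (φ₁ = 2.06 eV):
KE₁ = E - φ₁ = 7.0446 - 2.06 = 4.9846 eV

For element R (φ₂ = 3.93 eV):
KE₂ = E - φ₂ = 7.0446 - 3.93 = 3.1146 eV

Difference:
ΔKE = KE₁ - KE₂ = 4.9846 - 3.1146 = 1.8700 eV

Note: The difference equals the difference in work functions: 3.93 - 2.06 = 1.87 eV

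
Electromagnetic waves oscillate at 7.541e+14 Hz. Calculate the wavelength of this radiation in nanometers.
397.55 nm

Using the wave equation: c = fλ

Solving for wavelength:
λ = c/f = (3×10⁸ m/s) / (7.541e+14 Hz)
λ = 397.55 nm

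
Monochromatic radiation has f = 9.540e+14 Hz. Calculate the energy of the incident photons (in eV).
3.9454 eV

Using E = hf:

E = hf = (6.626×10⁻³⁴ J·s)(9.540e+14 Hz)
E = 3.9454 eV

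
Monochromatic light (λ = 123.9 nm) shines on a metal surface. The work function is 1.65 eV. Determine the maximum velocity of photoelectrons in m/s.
1.7145e+06 m/s

First, find the maximum kinetic energy:
E_photon = hc/λ = 10.0068 eV
KE_max = E_photon - φ = 10.0068 - 1.65 = 8.3568 eV

Convert to Joules: KE_max = 8.3568 × 1.602×10⁻¹⁹ J = 1.3389e-18 J

Then use KE = ½mv² to find velocity:
v = √(2·KE/m) = √(2 × 1.3389e-18 J / 9.109e-31 kg)
v = 1.7145e+06 m/s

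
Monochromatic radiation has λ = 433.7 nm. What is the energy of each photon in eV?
2.8588 eV

Using E = hf = hc/λ:

E = hc/λ = (6.626×10⁻³⁴ J·s)(3×10⁸ m/s) / (433.7×10⁻⁹ m)
E = 2.8588 eV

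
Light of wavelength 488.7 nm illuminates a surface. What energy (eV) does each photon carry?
2.5370 eV

Using E = hf = hc/λ:

E = hc/λ = (6.626×10⁻³⁴ J·s)(3×10⁸ m/s) / (488.7×10⁻⁹ m)
E = 2.5370 eV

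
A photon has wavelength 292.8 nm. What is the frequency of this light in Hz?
1.0239e+15 Hz

Using the wave equation: c = fλ

Solving for frequency:
f = c/λ = (3×10⁸ m/s) / (292.8×10⁻⁹ m)
f = 1.0239e+15 Hz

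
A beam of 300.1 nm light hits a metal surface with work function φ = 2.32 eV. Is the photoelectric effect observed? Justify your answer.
Yes

For photoemission, the photon energy must exceed the work function.

Photon energy: E = hc/λ = 4.1314 eV
Work function: φ = 2.32 eV

Since E_photon (4.1314 eV) > φ (2.32 eV), photoemission WILL occur.
The threshold wavelength is λ₀ = hc/φ = 534.4 nm.
Since 300.1 nm < 534.4 nm, the light has sufficient energy.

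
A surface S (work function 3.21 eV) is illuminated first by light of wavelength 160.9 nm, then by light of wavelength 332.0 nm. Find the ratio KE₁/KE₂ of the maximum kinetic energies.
8.5719

Using Einstein's equation: KE_max = hc/λ - φ

For λ₁ = 160.9 nm:
E₁ = hc/λ₁ = 7.7057 eV
KE₁ = E₁ - φ = 7.7057 - 3.21 = 4.4957 eV

For λ₂ = 332.0 nm:
E₂ = hc/λ₂ = 3.7345 eV
KE₂ = E₂ - φ = 3.7345 - 3.21 = 0.5245 eV

Ratio: KE₁/KE₂ = 4.4957/0.5245 = 8.5719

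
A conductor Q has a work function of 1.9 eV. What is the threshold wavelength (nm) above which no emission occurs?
652.55 nm

The threshold wavelength is when the photon energy equals the work function:
hc/λ₀ = φ

Solving for λ₀:
λ₀ = hc/φ = (6.626×10⁻³⁴ J·s)(3×10⁸ m/s) / (1.9 eV × 1.602×10⁻¹⁹ J/eV)
λ₀ = 652.55 nm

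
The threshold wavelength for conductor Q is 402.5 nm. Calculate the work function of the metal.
3.08 eV

At the threshold wavelength, photon energy equals work function:
φ = hc/λ₀

Calculating:
φ = (6.626×10⁻³⁴ J·s)(3×10⁸ m/s) / (402.5×10⁻⁹ m)
φ = 3.08 eV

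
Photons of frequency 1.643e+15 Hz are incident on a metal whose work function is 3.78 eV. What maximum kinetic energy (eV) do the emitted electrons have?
3.0149 eV

Using Einstein's photoelectric equation: KE_max = hf - φ

First, calculate the photon energy:
E_photon = hf = (6.626×10⁻³⁴ J·s)(1.643e+15 Hz)
E_photon = 6.7949 eV

Then, the maximum kinetic energy:
KE_max = E_photon - φ = 6.7949 eV - 3.78 eV = 3.0149 eV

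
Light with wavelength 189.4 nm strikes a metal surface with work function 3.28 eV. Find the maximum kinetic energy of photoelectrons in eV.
3.2662 eV

Using Einstein's photoelectric equation: KE_max = hf - φ = hc/λ - φ

First, calculate the photon energy:
E_photon = hc/λ = (6.626×10⁻³⁴ J·s)(3×10⁸ m/s) / (189.4×10⁻⁹ m)
E_photon = 6.5462 eV

Then, the maximum kinetic energy:
KE_max = E_photon - φ = 6.5462 eV - 3.28 eV = 3.2662 eV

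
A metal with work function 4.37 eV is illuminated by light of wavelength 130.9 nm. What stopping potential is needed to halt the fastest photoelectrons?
5.1017 V

The stopping potential V_s satisfies: eV_s = KE_max

First, find KE_max using Einstein's equation:
E_photon = hc/λ = 9.4717 eV
KE_max = E_photon - φ = 9.4717 - 4.37 = 5.1017 eV

Since eV_s = KE_max:
V_s = KE_max/e = 5.1017 V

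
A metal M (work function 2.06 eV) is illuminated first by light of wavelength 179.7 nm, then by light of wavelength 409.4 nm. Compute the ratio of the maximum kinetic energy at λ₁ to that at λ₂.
4.9972

Using Einstein's equation: KE_max = hc/λ - φ

For λ₁ = 179.7 nm:
E₁ = hc/λ₁ = 6.8995 eV
KE₁ = E₁ - φ = 6.8995 - 2.06 = 4.8395 eV

For λ₂ = 409.4 nm:
E₂ = hc/λ₂ = 3.0284 eV
KE₂ = E₂ - φ = 3.0284 - 2.06 = 0.9684 eV

Ratio: KE₁/KE₂ = 4.8395/0.9684 = 4.9972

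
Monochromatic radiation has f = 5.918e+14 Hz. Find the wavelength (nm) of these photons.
506.58 nm

Using the wave equation: c = fλ

Solving for wavelength:
λ = c/f = (3×10⁸ m/s) / (5.918e+14 Hz)
λ = 506.58 nm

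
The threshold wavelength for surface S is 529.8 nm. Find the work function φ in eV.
2.34 eV

At the threshold wavelength, photon energy equals work function:
φ = hc/λ₀

Calculating:
φ = (6.626×10⁻³⁴ J·s)(3×10⁸ m/s) / (529.8×10⁻⁹ m)
φ = 2.34 eV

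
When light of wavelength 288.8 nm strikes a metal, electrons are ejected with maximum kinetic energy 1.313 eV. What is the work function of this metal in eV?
2.98 eV

From Einstein's photoelectric equation: KE_max = hf - φ = hc/λ - φ

Rearranging for φ:
φ = hc/λ - KE_max

Calculate photon energy:
E_photon = hc/λ = 4.2931 eV

Therefore:
φ = 4.2931 - 1.313 = 2.98 eV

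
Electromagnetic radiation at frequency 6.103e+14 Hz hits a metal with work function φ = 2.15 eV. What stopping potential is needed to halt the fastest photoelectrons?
0.3740 V

The stopping potential V_s satisfies: eV_s = KE_max

First, find KE_max using Einstein's equation:
E_photon = hf = (6.626×10⁻³⁴ J·s)(6.103e+14 Hz) = 2.5240 eV
KE_max = E_photon - φ = 2.5240 - 2.15 = 0.3740 eV

Since eV_s = KE_max:
V_s = KE_max/e = 0.3740 V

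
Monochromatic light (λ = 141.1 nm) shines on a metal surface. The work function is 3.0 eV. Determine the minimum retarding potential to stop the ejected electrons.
5.7870 V

The stopping potential V_s satisfies: eV_s = KE_max

First, find KE_max using Einstein's equation:
E_photon = hc/λ = 8.7870 eV
KE_max = E_photon - φ = 8.7870 - 3.0 = 5.7870 eV

Since eV_s = KE_max:
V_s = KE_max/e = 5.7870 V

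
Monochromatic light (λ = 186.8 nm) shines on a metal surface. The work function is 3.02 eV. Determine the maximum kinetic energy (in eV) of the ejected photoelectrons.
3.6173 eV

Using Einstein's photoelectric equation: KE_max = hf - φ = hc/λ - φ

First, calculate the photon energy:
E_photon = hc/λ = (6.626×10⁻³⁴ J·s)(3×10⁸ m/s) / (186.8×10⁻⁹ m)
E_photon = 6.6373 eV

Then, the maximum kinetic energy:
KE_max = E_photon - φ = 6.6373 eV - 3.02 eV = 3.6173 eV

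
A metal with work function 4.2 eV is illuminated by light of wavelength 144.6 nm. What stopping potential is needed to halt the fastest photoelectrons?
4.3743 V

The stopping potential V_s satisfies: eV_s = KE_max

First, find KE_max using Einstein's equation:
E_photon = hc/λ = 8.5743 eV
KE_max = E_photon - φ = 8.5743 - 4.2 = 4.3743 eV

Since eV_s = KE_max:
V_s = KE_max/e = 4.3743 V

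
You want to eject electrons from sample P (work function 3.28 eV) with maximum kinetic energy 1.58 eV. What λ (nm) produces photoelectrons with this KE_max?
255.11 nm

From Einstein's equation: KE_max = hc/λ - φ

Rearranging for λ:
hc/λ = KE_max + φ
λ = hc/(KE_max + φ)

Required photon energy:
E_photon = KE_max + φ = 1.58 + 3.28 = 4.86 eV

Required wavelength:
λ = hc/E_photon = (6.626×10⁻³⁴)(3×10⁸) / (4.86 × 1.602×10⁻¹⁹)
λ = 255.11 nm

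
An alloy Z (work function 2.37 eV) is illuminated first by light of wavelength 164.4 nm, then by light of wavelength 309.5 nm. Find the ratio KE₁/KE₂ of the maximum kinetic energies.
3.1612

Using Einstein's equation: KE_max = hc/λ - φ

For λ₁ = 164.4 nm:
E₁ = hc/λ₁ = 7.5416 eV
KE₁ = E₁ - φ = 7.5416 - 2.37 = 5.1716 eV

For λ₂ = 309.5 nm:
E₂ = hc/λ₂ = 4.0060 eV
KE₂ = E₂ - φ = 4.0060 - 2.37 = 1.6360 eV

Ratio: KE₁/KE₂ = 5.1716/1.6360 = 3.1612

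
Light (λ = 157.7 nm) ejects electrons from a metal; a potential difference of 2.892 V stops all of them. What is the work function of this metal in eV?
4.97 eV

The stopping potential gives the maximum kinetic energy: KE_max = eV_s = 2.892 eV

From Einstein's photoelectric equation: KE_max = hc/λ - φ
Rearranging: φ = hc/λ - KE_max

Calculate photon energy:
E_photon = hc/λ = (6.626×10⁻³⁴ J·s)(3×10⁸ m/s) / (157.7×10⁻⁹ m) = 7.8620 eV

Therefore:
φ = 7.8620 - 2.892 = 4.97 eV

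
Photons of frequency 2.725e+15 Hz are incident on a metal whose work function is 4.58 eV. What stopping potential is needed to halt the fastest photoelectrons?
6.6897 V

The stopping potential V_s satisfies: eV_s = KE_max

First, find KE_max using Einstein's equation:
E_photon = hf = (6.626×10⁻³⁴ J·s)(2.725e+15 Hz) = 11.2697 eV
KE_max = E_photon - φ = 11.2697 - 4.58 = 6.6897 eV

Since eV_s = KE_max:
V_s = KE_max/e = 6.6897 V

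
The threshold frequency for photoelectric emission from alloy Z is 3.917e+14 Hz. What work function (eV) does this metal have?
1.62 eV

At the threshold frequency, photon energy equals work function:
φ = hf₀

Calculating:
φ = (6.626×10⁻³⁴ J·s)(3.917e+14 Hz)
φ = 1.62 eV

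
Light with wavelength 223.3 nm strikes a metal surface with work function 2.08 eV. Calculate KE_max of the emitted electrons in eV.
3.4724 eV

Using Einstein's photoelectric equation: KE_max = hf - φ = hc/λ - φ

First, calculate the photon energy:
E_photon = hc/λ = (6.626×10⁻³⁴ J·s)(3×10⁸ m/s) / (223.3×10⁻⁹ m)
E_photon = 5.5524 eV

Then, the maximum kinetic energy:
KE_max = E_photon - φ = 5.5524 eV - 2.08 eV = 3.4724 eV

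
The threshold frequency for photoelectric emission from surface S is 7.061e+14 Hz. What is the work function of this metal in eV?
2.92 eV

At the threshold frequency, photon energy equals work function:
φ = hf₀

Calculating:
φ = (6.626×10⁻³⁴ J·s)(7.061e+14 Hz)
φ = 2.92 eV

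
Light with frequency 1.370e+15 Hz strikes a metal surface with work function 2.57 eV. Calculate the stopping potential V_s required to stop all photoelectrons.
3.0959 V

The stopping potential V_s satisfies: eV_s = KE_max

First, find KE_max using Einstein's equation:
E_photon = hf = (6.626×10⁻³⁴ J·s)(1.370e+15 Hz) = 5.6659 eV
KE_max = E_photon - φ = 5.6659 - 2.57 = 3.0959 eV

Since eV_s = KE_max:
V_s = KE_max/e = 3.0959 V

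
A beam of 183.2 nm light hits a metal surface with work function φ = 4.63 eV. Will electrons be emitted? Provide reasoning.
Yes

For photoemission, the photon energy must exceed the work function.

Photon energy: E = hc/λ = 6.7677 eV
Work function: φ = 4.63 eV

Since E_photon (6.7677 eV) > φ (4.63 eV), photoemission WILL occur.
The threshold wavelength is λ₀ = hc/φ = 267.8 nm.
Since 183.2 nm < 267.8 nm, the light has sufficient energy.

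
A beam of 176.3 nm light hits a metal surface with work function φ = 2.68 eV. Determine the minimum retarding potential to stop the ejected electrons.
4.3526 V

The stopping potential V_s satisfies: eV_s = KE_max

First, find KE_max using Einstein's equation:
E_photon = hc/λ = 7.0326 eV
KE_max = E_photon - φ = 7.0326 - 2.68 = 4.3526 eV

Since eV_s = KE_max:
V_s = KE_max/e = 4.3526 V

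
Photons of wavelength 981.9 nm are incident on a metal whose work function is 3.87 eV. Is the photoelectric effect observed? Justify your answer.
No

For photoemission, the photon energy must exceed the work function.

Photon energy: E = hc/λ = 1.2627 eV
Work function: φ = 3.87 eV

Since E_photon (1.2627 eV) < φ (3.87 eV), photoemission will NOT occur.
The threshold wavelength is λ₀ = hc/φ = 320.4 nm.
Since 981.9 nm > 320.4 nm, the photons lack sufficient energy.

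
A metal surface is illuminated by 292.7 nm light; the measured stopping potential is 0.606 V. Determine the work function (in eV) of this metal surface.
3.63 eV

The stopping potential gives the maximum kinetic energy: KE_max = eV_s = 0.606 eV

From Einstein's photoelectric equation: KE_max = hc/λ - φ
Rearranging: φ = hc/λ - KE_max

Calculate photon energy:
E_photon = hc/λ = (6.626×10⁻³⁴ J·s)(3×10⁸ m/s) / (292.7×10⁻⁹ m) = 4.2359 eV

Therefore:
φ = 4.2359 - 0.606 = 3.63 eV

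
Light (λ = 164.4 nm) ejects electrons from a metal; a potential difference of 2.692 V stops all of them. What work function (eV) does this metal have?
4.85 eV

The stopping potential gives the maximum kinetic energy: KE_max = eV_s = 2.692 eV

From Einstein's photoelectric equation: KE_max = hc/λ - φ
Rearranging: φ = hc/λ - KE_max

Calculate photon energy:
E_photon = hc/λ = (6.626×10⁻³⁴ J·s)(3×10⁸ m/s) / (164.4×10⁻⁹ m) = 7.5416 eV

Therefore:
φ = 7.5416 - 2.692 = 4.85 eV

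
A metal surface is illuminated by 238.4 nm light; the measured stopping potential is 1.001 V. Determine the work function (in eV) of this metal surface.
4.20 eV

The stopping potential gives the maximum kinetic energy: KE_max = eV_s = 1.001 eV

From Einstein's photoelectric equation: KE_max = hc/λ - φ
Rearranging: φ = hc/λ - KE_max

Calculate photon energy:
E_photon = hc/λ = (6.626×10⁻³⁴ J·s)(3×10⁸ m/s) / (238.4×10⁻⁹ m) = 5.2007 eV

Therefore:
φ = 5.2007 - 1.001 = 4.20 eV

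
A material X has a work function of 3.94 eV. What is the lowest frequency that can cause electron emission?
9.5269e+14 Hz

The threshold frequency is when the photon energy equals the work function:
hf₀ = φ

Solving for f₀:
f₀ = φ/h = (3.94 eV × 1.602×10⁻¹⁹ J/eV) / (6.626×10⁻³⁴ J·s)
f₀ = 9.5269e+14 Hz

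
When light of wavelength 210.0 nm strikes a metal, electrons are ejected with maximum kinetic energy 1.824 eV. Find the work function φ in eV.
4.08 eV

From Einstein's photoelectric equation: KE_max = hf - φ = hc/λ - φ

Rearranging for φ:
φ = hc/λ - KE_max

Calculate photon energy:
E_photon = hc/λ = 5.9040 eV

Therefore:
φ = 5.9040 - 1.824 = 4.08 eV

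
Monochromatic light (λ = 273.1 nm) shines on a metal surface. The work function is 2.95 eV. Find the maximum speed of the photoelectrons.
7.4784e+05 m/s

First, find the maximum kinetic energy:
E_photon = hc/λ = 4.5399 eV
KE_max = E_photon - φ = 4.5399 - 2.95 = 1.5899 eV

Convert to Joules: KE_max = 1.5899 × 1.602×10⁻¹⁹ J = 2.5473e-19 J

Then use KE = ½mv² to find velocity:
v = √(2·KE/m) = √(2 × 2.5473e-19 J / 9.109e-31 kg)
v = 7.4784e+05 m/s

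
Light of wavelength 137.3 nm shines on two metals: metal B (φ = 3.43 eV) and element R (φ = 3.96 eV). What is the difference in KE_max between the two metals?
0.5300 eV

Using KE_max = hc/λ - φ for each metal:

Photon energy: E = hc/λ = 9.0302 eV

For metal B (φ₁ = 3.43 eV):
KE₁ = E - φ₁ = 9.0302 - 3.43 = 5.6002 eV

For element R (φ₂ = 3.96 eV):
KE₂ = E - φ₂ = 9.0302 - 3.96 = 5.0702 eV

Difference:
ΔKE = KE₁ - KE₂ = 5.6002 - 5.0702 = 0.5300 eV

Note: The difference equals the difference in work functions: 3.96 - 3.43 = 0.53 eV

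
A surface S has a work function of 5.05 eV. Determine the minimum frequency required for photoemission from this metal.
1.2211e+15 Hz

The threshold frequency is when the photon energy equals the work function:
hf₀ = φ

Solving for f₀:
f₀ = φ/h = (5.05 eV × 1.602×10⁻¹⁹ J/eV) / (6.626×10⁻³⁴ J·s)
f₀ = 1.2211e+15 Hz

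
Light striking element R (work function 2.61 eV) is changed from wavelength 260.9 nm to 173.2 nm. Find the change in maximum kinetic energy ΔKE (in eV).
2.4063 eV

Using Einstein's equation: KE_max = hc/λ - φ

For λ₁ = 260.9 nm:
KE₁ = hc/λ₁ - φ = 4.7522 - 2.61 = 2.1422 eV

For λ₂ = 173.2 nm:
KE₂ = hc/λ₂ - φ = 7.1584 - 2.61 = 4.5484 eV

Change in KE:
ΔKE = KE₂ - KE₁ = 4.5484 - 2.1422 = 2.4063 eV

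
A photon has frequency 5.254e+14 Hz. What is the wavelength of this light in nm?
570.60 nm

Using the wave equation: c = fλ

Solving for wavelength:
λ = c/f = (3×10⁸ m/s) / (5.254e+14 Hz)
λ = 570.60 nm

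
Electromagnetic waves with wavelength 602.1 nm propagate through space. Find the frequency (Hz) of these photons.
4.9791e+14 Hz

Using the wave equation: c = fλ

Solving for frequency:
f = c/λ = (3×10⁸ m/s) / (602.1×10⁻⁹ m)
f = 4.9791e+14 Hz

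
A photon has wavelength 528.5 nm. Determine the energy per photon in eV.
2.3460 eV

Using E = hf = hc/λ:

E = hc/λ = (6.626×10⁻³⁴ J·s)(3×10⁸ m/s) / (528.5×10⁻⁹ m)
E = 2.3460 eV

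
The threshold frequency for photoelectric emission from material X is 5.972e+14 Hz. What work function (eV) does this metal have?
2.47 eV

At the threshold frequency, photon energy equals work function:
φ = hf₀

Calculating:
φ = (6.626×10⁻³⁴ J·s)(5.972e+14 Hz)
φ = 2.47 eV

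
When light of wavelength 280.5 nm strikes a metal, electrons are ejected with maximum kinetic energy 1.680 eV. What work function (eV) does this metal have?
2.74 eV

From Einstein's photoelectric equation: KE_max = hf - φ = hc/λ - φ

Rearranging for φ:
φ = hc/λ - KE_max

Calculate photon energy:
E_photon = hc/λ = 4.4201 eV

Therefore:
φ = 4.4201 - 1.680 = 2.74 eV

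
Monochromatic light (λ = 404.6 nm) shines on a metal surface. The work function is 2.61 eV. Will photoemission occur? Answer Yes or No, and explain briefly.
Yes

For photoemission, the photon energy must exceed the work function.

Photon energy: E = hc/λ = 3.0644 eV
Work function: φ = 2.61 eV

Since E_photon (3.0644 eV) > φ (2.61 eV), photoemission WILL occur.
The threshold wavelength is λ₀ = hc/φ = 475.0 nm.
Since 404.6 nm < 475.0 nm, the light has sufficient energy.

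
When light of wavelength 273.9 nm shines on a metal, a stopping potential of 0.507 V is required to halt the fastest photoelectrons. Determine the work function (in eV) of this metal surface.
4.02 eV

The stopping potential gives the maximum kinetic energy: KE_max = eV_s = 0.507 eV

From Einstein's photoelectric equation: KE_max = hc/λ - φ
Rearranging: φ = hc/λ - KE_max

Calculate photon energy:
E_photon = hc/λ = (6.626×10⁻³⁴ J·s)(3×10⁸ m/s) / (273.9×10⁻⁹ m) = 4.5266 eV

Therefore:
φ = 4.5266 - 0.507 = 4.02 eV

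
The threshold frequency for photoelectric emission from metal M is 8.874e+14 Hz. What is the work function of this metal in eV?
3.67 eV

At the threshold frequency, photon energy equals work function:
φ = hf₀

Calculating:
φ = (6.626×10⁻³⁴ J·s)(8.874e+14 Hz)
φ = 3.67 eV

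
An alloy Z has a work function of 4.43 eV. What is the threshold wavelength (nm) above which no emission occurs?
279.87 nm

The threshold wavelength is when the photon energy equals the work function:
hc/λ₀ = φ

Solving for λ₀:
λ₀ = hc/φ = (6.626×10⁻³⁴ J·s)(3×10⁸ m/s) / (4.43 eV × 1.602×10⁻¹⁹ J/eV)
λ₀ = 279.87 nm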